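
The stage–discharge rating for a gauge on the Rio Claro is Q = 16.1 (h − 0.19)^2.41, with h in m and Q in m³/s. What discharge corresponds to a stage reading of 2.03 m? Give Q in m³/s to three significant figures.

Q = 16.1 × (2.03 − 0.19)^2.41 = 16.1 × 1.84^2.41 = 69.99 m³/s

70.0 m³/s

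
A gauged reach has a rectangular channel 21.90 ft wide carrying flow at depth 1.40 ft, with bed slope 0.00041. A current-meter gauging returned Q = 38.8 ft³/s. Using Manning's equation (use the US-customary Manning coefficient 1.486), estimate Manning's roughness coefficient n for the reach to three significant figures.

0.0275

A = b·y = 21.90 × 1.40 = 30.66 ft²
P = b + 2y = 21.90 + 2×1.40 = 24.70 ft
R = A/P = 30.66/24.70 = 1.241 ft
n = (1.486/Q)·A·R^(2/3)·S^(1/2) = (1.486/38.8) × 30.66 × 1.155 × 0.02025 = 0.02746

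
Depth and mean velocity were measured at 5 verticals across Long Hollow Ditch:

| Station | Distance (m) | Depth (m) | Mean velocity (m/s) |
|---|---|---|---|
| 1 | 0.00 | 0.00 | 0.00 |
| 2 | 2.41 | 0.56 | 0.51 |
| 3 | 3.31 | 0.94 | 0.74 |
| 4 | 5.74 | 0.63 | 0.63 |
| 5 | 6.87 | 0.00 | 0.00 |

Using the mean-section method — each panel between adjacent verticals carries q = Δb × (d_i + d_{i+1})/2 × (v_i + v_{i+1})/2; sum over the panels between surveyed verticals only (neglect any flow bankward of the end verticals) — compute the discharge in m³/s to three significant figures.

Panel 1-2: Δb = 2.41 m, d̄ = (0.00+0.56)/2 = 0.28, v̄ = (0.00+0.51)/2 = 0.255 → q = 2.41×0.28×0.255 = 0.1721 m³/s
Panel 2-3: Δb = 0.9 m, d̄ = (0.56+0.94)/2 = 0.75, v̄ = (0.51+0.74)/2 = 0.625 → q = 0.9×0.75×0.625 = 0.4219 m³/s
Panel 3-4: Δb = 2.43 m, d̄ = (0.94+0.63)/2 = 0.785, v̄ = (0.74+0.63)/2 = 0.685 → q = 2.43×0.785×0.685 = 1.307 m³/s
Panel 4-5: Δb = 1.13 m, d̄ = (0.63+0.00)/2 = 0.315, v̄ = (0.63+0.00)/2 = 0.315 → q = 1.13×0.315×0.315 = 0.1121 m³/s
Q = Σ q = 2.013 m³/s

2.01 m³/s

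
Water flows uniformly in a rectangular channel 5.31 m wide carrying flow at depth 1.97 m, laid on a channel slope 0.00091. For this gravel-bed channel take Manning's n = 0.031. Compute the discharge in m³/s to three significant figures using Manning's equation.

11.0 m³/s

A = b·y = 5.31 × 1.97 = 10.46 m²
P = b + 2y = 5.31 + 2×1.97 = 9.250 m
R = A/P = 10.46/9.250 = 1.131 m
Q = (1/n)·A·R^(2/3)·S^(1/2) = (1/0.031) × 10.46 × 1.131^(2/3) × 0.00091^(1/2) = 11.05 m³/s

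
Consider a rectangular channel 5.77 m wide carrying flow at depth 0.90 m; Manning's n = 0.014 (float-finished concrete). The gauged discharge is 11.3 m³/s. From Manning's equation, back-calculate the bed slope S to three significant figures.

0.00153

A = b·y = 5.77 × 0.90 = 5.193 m²
P = b + 2y = 5.77 + 2×0.90 = 7.570 m
R = A/P = 5.193/7.570 = 0.6860 m
S = (Q·n / (1·A·R^(2/3)))² = (11.3×0.014 / (1×5.193×0.7778))² = 0.001534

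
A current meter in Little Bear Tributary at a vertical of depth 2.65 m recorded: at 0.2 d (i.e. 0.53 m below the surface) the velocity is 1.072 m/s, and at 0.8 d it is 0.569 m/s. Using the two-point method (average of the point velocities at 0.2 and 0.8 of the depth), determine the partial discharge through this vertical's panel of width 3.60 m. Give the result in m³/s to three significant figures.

7.83 m³/s

v̄ = (1.072 + 0.569) / 2 = 0.8205 m/s
q = v̄ × d × w = 0.8205 × 2.65 × 3.60 = 7.828 m³/s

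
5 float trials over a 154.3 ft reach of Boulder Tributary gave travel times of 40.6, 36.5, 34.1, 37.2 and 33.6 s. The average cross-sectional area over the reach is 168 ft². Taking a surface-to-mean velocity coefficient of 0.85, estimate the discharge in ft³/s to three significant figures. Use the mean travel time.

t̄ = (40.6 + 36.5 + 34.1 + 37.2 + 33.6) / 5 = 36.4 s
v_surface = L / t̄ = 154.3 / 36.4 = 4.239 ft/s
v_mean = 0.85 × 4.239 = 3.603 ft/s
Q = A × v_mean = 168 × 3.603 = 605.3 ft³/s

605 ft³/s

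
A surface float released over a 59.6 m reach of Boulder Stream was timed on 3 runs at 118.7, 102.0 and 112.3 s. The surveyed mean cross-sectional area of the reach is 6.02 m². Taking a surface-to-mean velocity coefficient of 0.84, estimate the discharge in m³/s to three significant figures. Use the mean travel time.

t̄ = (118.7 + 102.0 + 112.3) / 3 = 111 s
v_surface = L / t̄ = 59.6 / 111 = 0.5369 m/s
v_mean = 0.84 × 0.5369 = 0.4510 m/s
Q = A × v_mean = 6.02 × 0.4510 = 2.715 m³/s

2.72 m³/s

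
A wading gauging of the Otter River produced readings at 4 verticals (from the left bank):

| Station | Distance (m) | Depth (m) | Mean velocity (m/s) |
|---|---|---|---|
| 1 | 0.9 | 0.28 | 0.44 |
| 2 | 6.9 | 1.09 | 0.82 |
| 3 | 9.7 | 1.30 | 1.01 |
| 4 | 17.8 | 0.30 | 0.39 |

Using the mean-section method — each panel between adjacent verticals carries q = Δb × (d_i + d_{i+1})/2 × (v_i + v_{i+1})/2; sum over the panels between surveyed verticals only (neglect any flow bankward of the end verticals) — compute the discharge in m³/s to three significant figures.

Panel 1-2: Δb = 6 m, d̄ = (0.28+1.09)/2 = 0.685, v̄ = (0.44+0.82)/2 = 0.63 → q = 6×0.685×0.63 = 2.589 m³/s
Panel 2-3: Δb = 2.8 m, d̄ = (1.09+1.30)/2 = 1.195, v̄ = (0.82+1.01)/2 = 0.915 → q = 2.8×1.195×0.915 = 3.062 m³/s
Panel 3-4: Δb = 8.1 m, d̄ = (1.30+0.30)/2 = 0.8, v̄ = (1.01+0.39)/2 = 0.7 → q = 8.1×0.8×0.7 = 4.536 m³/s
Q = Σ q = 10.19 m³/s

10.2 m³/s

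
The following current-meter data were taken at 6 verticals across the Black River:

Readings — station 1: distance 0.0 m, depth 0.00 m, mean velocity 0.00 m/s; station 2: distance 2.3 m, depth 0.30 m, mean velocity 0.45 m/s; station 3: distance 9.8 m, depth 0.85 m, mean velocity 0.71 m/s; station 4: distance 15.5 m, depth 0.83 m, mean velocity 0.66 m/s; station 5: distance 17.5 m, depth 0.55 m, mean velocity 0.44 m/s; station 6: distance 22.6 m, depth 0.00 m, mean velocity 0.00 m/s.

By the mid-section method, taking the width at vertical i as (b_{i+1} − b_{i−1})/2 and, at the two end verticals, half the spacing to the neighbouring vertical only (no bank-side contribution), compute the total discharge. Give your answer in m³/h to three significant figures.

27400 m³/h

w_2 = (9.8 − 0.0)/2 = 4.9 m; q_2 = 0.45 × 0.30 × 4.9 = 0.6615 m³/s
w_3 = (15.5 − 2.3)/2 = 6.6 m; q_3 = 0.71 × 0.85 × 6.6 = 3.983 m³/s
w_4 = (17.5 − 9.8)/2 = 3.85 m; q_4 = 0.66 × 0.83 × 3.85 = 2.109 m³/s
w_5 = (22.6 − 15.5)/2 = 3.55 m; q_5 = 0.44 × 0.55 × 3.55 = 0.8591 m³/s
Stations 1, 6 contribute zero (depth or velocity is 0).
Q = Σ qᵢ = 7.613 m³/s
= 7.613 × 3600 = 27410 m³/h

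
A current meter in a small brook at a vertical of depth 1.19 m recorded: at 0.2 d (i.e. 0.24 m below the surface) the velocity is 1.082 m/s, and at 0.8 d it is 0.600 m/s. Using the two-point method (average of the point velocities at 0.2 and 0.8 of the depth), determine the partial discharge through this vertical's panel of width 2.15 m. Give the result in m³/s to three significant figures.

v̄ = (1.082 + 0.600) / 2 = 0.8410 m/s
q = v̄ × d × w = 0.8410 × 1.19 × 2.15 = 2.152 m³/s

2.15 m³/s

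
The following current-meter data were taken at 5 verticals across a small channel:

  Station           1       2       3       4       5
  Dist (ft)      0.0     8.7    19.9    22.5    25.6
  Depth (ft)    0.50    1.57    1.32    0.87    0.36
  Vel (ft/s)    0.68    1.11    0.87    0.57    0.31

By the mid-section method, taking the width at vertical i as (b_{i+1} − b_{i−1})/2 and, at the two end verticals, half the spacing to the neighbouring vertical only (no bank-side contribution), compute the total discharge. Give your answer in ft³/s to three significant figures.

w_1 = (8.7 − 0.0)/2 = 4.35 ft; q_1 = 0.68 × 0.50 × 4.35 = 1.479 ft³/s
w_2 = (19.9 − 0.0)/2 = 9.95 ft; q_2 = 1.11 × 1.57 × 9.95 = 17.34 ft³/s
w_3 = (22.5 − 8.7)/2 = 6.9 ft; q_3 = 0.87 × 1.32 × 6.9 = 7.924 ft³/s
w_4 = (25.6 − 19.9)/2 = 2.85 ft; q_4 = 0.57 × 0.87 × 2.85 = 1.413 ft³/s
w_5 = (25.6 − 22.5)/2 = 1.55 ft; q_5 = 0.31 × 0.36 × 1.55 = 0.1730 ft³/s
Q = Σ qᵢ = 28.33 ft³/s

28.3 ft³/s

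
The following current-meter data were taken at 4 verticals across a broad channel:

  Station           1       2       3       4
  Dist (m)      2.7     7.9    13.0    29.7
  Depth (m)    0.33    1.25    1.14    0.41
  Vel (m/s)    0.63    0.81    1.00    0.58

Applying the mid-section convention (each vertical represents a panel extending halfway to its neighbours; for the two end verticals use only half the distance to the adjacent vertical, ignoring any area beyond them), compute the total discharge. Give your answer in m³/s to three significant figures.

20.2 m³/s

w_1 = (7.9 − 2.7)/2 = 2.6 m; q_1 = 0.63 × 0.33 × 2.6 = 0.5405 m³/s
w_2 = (13.0 − 2.7)/2 = 5.15 m; q_2 = 0.81 × 1.25 × 5.15 = 5.214 m³/s
w_3 = (29.7 − 7.9)/2 = 10.9 m; q_3 = 1.00 × 1.14 × 10.9 = 12.43 m³/s
w_4 = (29.7 − 13.0)/2 = 8.35 m; q_4 = 0.58 × 0.41 × 8.35 = 1.986 m³/s
Q = Σ qᵢ = 20.17 m³/s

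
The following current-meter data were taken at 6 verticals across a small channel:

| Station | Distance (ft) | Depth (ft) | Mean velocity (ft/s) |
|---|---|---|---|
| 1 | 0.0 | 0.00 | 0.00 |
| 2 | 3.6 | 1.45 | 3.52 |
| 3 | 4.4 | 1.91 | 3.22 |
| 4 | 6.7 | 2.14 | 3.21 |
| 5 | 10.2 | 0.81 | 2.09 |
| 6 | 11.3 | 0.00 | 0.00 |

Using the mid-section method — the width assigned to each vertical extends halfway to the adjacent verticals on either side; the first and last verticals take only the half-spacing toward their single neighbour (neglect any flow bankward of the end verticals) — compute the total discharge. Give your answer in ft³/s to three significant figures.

44.6 ft³/s

w_2 = (4.4 − 0.0)/2 = 2.2 ft; q_2 = 3.52 × 1.45 × 2.2 = 11.23 ft³/s
w_3 = (6.7 − 3.6)/2 = 1.55 ft; q_3 = 3.22 × 1.91 × 1.55 = 9.533 ft³/s
w_4 = (10.2 − 4.4)/2 = 2.9 ft; q_4 = 3.21 × 2.14 × 2.9 = 19.92 ft³/s
w_5 = (11.3 − 6.7)/2 = 2.3 ft; q_5 = 2.09 × 0.81 × 2.3 = 3.894 ft³/s
Stations 1, 6 contribute zero (depth or velocity is 0).
Q = Σ qᵢ = 44.58 ft³/s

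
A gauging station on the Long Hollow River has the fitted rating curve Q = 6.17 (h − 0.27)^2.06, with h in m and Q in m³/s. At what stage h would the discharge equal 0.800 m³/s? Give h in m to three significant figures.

h − h₀ = (Q/C)^(1/b) = (0.800/6.17)^(1/2.06) = 0.3710 m
h = 0.27 + 0.3710 = 0.6410 m

0.641 m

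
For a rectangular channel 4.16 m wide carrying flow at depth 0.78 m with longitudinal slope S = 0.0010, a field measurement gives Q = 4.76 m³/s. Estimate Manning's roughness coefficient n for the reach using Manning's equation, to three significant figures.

A = b·y = 4.16 × 0.78 = 3.245 m²
P = b + 2y = 4.16 + 2×0.78 = 5.720 m
R = A/P = 3.245/5.720 = 0.5673 m
n = (1/Q)·A·R^(2/3)·S^(1/2) = (1/4.76) × 3.245 × 0.6853 × 0.03162 = 0.01477

0.0148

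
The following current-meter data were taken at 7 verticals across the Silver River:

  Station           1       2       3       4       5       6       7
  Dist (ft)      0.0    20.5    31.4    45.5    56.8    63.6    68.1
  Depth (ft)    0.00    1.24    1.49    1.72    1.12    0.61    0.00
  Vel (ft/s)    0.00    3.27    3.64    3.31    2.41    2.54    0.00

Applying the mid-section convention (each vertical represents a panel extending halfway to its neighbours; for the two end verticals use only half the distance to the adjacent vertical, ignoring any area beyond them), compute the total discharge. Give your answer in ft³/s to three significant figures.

237 ft³/s

w_2 = (31.4 − 0.0)/2 = 15.7 ft; q_2 = 3.27 × 1.24 × 15.7 = 63.66 ft³/s
w_3 = (45.5 − 20.5)/2 = 12.5 ft; q_3 = 3.64 × 1.49 × 12.5 = 67.80 ft³/s
w_4 = (56.8 − 31.4)/2 = 12.7 ft; q_4 = 3.31 × 1.72 × 12.7 = 72.30 ft³/s
w_5 = (63.6 − 45.5)/2 = 9.05 ft; q_5 = 2.41 × 1.12 × 9.05 = 24.43 ft³/s
w_6 = (68.1 − 56.8)/2 = 5.65 ft; q_6 = 2.54 × 0.61 × 5.65 = 8.754 ft³/s
Stations 1, 7 contribute zero (depth or velocity is 0).
Q = Σ qᵢ = 236.9 ft³/s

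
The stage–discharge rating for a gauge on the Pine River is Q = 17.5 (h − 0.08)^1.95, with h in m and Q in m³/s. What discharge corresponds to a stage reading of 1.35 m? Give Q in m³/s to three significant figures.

27.9 m³/s

Q = 17.5 × (1.35 − 0.08)^1.95 = 17.5 × 1.27^1.95 = 27.89 m³/s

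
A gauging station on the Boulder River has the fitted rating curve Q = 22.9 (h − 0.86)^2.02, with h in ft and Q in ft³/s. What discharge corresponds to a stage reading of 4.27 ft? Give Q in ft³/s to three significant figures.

Q = 22.9 × (4.27 − 0.86)^2.02 = 22.9 × 3.41^2.02 = 272.9 ft³/s

273 ft³/s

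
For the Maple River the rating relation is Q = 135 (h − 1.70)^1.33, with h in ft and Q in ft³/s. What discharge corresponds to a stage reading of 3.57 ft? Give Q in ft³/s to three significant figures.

Q = 135 × (3.57 − 1.70)^1.33 = 135 × 1.87^1.33 = 310.4 ft³/s

310 ft³/s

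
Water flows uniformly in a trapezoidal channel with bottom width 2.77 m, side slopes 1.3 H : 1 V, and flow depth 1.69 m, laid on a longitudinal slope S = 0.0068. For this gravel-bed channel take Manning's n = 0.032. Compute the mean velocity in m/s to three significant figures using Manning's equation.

A = (b + z·y)·y = (2.77 + 1.3×1.69)×1.69 = 8.394 m²
P = b + 2y√(1+z²) = 2.77 + 2×1.69×√(1+1.3²) = 8.314 m
R = A/P = 8.394/8.314 = 1.010 m
Q = (1/n)·A·R^(2/3)·S^(1/2) = (1/0.032) × 8.394 × 1.010^(2/3) × 0.0068^(1/2) = 21.77 m³/s
V = Q/A = 21.77/8.394 = 2.594 m/s

2.59 m/s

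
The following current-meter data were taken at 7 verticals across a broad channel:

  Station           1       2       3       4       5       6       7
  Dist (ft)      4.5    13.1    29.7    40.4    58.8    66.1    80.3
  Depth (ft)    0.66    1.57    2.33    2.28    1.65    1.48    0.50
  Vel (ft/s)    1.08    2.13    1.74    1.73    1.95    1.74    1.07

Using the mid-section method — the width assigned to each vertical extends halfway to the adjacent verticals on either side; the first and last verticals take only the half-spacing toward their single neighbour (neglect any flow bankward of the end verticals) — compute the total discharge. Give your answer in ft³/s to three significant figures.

231 ft³/s

w_1 = (13.1 − 4.5)/2 = 4.3 ft; q_1 = 1.08 × 0.66 × 4.3 = 3.065 ft³/s
w_2 = (29.7 − 4.5)/2 = 12.6 ft; q_2 = 2.13 × 1.57 × 12.6 = 42.14 ft³/s
w_3 = (40.4 − 13.1)/2 = 13.65 ft; q_3 = 1.74 × 2.33 × 13.65 = 55.34 ft³/s
w_4 = (58.8 − 29.7)/2 = 14.55 ft; q_4 = 1.73 × 2.28 × 14.55 = 57.39 ft³/s
w_5 = (66.1 − 40.4)/2 = 12.85 ft; q_5 = 1.95 × 1.65 × 12.85 = 41.34 ft³/s
w_6 = (80.3 − 58.8)/2 = 10.75 ft; q_6 = 1.74 × 1.48 × 10.75 = 27.68 ft³/s
w_7 = (80.3 − 66.1)/2 = 7.1 ft; q_7 = 1.07 × 0.50 × 7.1 = 3.799 ft³/s
Q = Σ qᵢ = 230.8 ft³/s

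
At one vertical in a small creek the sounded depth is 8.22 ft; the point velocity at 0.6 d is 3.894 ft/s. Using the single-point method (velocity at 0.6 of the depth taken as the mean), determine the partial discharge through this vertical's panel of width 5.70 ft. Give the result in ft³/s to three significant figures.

v̄ = v₀.₆ = 3.894 ft/s
q = v̄ × d × w = 3.894 × 8.22 × 5.70 = 182.4 ft³/s

182 ft³/s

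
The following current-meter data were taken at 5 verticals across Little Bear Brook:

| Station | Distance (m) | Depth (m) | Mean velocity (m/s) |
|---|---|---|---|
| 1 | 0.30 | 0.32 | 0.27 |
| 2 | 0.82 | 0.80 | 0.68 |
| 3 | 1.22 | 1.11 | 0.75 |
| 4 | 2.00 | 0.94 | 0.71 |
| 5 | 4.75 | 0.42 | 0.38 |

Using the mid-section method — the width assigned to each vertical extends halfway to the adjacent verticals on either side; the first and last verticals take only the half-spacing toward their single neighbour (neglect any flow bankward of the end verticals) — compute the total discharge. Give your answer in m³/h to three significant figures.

w_1 = (0.82 − 0.30)/2 = 0.26 m; q_1 = 0.27 × 0.32 × 0.26 = 0.02246 m³/s
w_2 = (1.22 − 0.30)/2 = 0.46 m; q_2 = 0.68 × 0.80 × 0.46 = 0.2502 m³/s
w_3 = (2.00 − 0.82)/2 = 0.59 m; q_3 = 0.75 × 1.11 × 0.59 = 0.4912 m³/s
w_4 = (4.75 − 1.22)/2 = 1.765 m; q_4 = 0.71 × 0.94 × 1.765 = 1.178 m³/s
w_5 = (4.75 − 2.00)/2 = 1.375 m; q_5 = 0.38 × 0.42 × 1.375 = 0.2195 m³/s
Q = Σ qᵢ = 2.161 m³/s
= 2.161 × 3600 = 7781 m³/h

7780 m³/h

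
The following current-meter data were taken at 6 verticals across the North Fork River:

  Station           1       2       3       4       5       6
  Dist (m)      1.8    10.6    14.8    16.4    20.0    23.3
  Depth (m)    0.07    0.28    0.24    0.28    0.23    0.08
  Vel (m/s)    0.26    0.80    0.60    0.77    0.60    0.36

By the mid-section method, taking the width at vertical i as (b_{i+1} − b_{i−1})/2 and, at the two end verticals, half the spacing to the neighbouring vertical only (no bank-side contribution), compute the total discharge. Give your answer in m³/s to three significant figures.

3.04 m³/s

w_1 = (10.6 − 1.8)/2 = 4.4 m; q_1 = 0.26 × 0.07 × 4.4 = 0.08008 m³/s
w_2 = (14.8 − 1.8)/2 = 6.5 m; q_2 = 0.80 × 0.28 × 6.5 = 1.456 m³/s
w_3 = (16.4 − 10.6)/2 = 2.9 m; q_3 = 0.60 × 0.24 × 2.9 = 0.4176 m³/s
w_4 = (20.0 − 14.8)/2 = 2.6 m; q_4 = 0.77 × 0.28 × 2.6 = 0.5606 m³/s
w_5 = (23.3 − 16.4)/2 = 3.45 m; q_5 = 0.60 × 0.23 × 3.45 = 0.4761 m³/s
w_6 = (23.3 − 20.0)/2 = 1.65 m; q_6 = 0.36 × 0.08 × 1.65 = 0.04752 m³/s
Q = Σ qᵢ = 3.038 m³/s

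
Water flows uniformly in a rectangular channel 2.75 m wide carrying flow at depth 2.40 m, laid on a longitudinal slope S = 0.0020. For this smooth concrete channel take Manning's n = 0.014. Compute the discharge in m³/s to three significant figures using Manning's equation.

A = b·y = 2.75 × 2.40 = 6.600 m²
P = b + 2y = 2.75 + 2×2.40 = 7.550 m
R = A/P = 6.600/7.550 = 0.8742 m
Q = (1/n)·A·R^(2/3)·S^(1/2) = (1/0.014) × 6.600 × 0.8742^(2/3) × 0.0020^(1/2) = 19.28 m³/s

19.3 m³/s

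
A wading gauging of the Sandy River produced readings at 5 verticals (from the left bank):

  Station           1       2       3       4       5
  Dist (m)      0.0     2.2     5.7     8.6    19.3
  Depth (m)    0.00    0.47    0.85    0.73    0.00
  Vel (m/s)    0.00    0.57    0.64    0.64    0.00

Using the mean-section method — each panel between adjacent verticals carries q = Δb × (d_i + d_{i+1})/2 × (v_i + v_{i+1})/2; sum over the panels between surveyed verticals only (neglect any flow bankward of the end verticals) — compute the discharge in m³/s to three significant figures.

4.26 m³/s

Panel 1-2: Δb = 2.2 m, d̄ = (0.00+0.47)/2 = 0.235, v̄ = (0.00+0.57)/2 = 0.285 → q = 2.2×0.235×0.285 = 0.1473 m³/s
Panel 2-3: Δb = 3.5 m, d̄ = (0.47+0.85)/2 = 0.66, v̄ = (0.57+0.64)/2 = 0.605 → q = 3.5×0.66×0.605 = 1.398 m³/s
Panel 3-4: Δb = 2.9 m, d̄ = (0.85+0.73)/2 = 0.79, v̄ = (0.64+0.64)/2 = 0.64 → q = 2.9×0.79×0.64 = 1.466 m³/s
Panel 4-5: Δb = 10.7 m, d̄ = (0.73+0.00)/2 = 0.365, v̄ = (0.64+0.00)/2 = 0.32 → q = 10.7×0.365×0.32 = 1.250 m³/s
Q = Σ q = 4.261 m³/s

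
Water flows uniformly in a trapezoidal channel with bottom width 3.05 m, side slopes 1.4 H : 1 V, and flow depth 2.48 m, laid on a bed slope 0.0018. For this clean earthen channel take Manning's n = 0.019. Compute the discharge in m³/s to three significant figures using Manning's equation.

A = (b + z·y)·y = (3.05 + 1.4×2.48)×2.48 = 16.17 m²
P = b + 2y√(1+z²) = 3.05 + 2×2.48×√(1+1.4²) = 11.58 m
R = A/P = 16.17/11.58 = 1.396 m
Q = (1/n)·A·R^(2/3)·S^(1/2) = (1/0.019) × 16.17 × 1.396^(2/3) × 0.0018^(1/2) = 45.12 m³/s

45.1 m³/s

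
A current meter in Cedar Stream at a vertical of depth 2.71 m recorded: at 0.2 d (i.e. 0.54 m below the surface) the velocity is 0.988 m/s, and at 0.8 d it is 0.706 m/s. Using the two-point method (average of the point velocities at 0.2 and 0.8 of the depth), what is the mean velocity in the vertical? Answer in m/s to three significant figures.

v̄ = (0.988 + 0.706) / 2 = 0.8470 m/s

0.847 m/s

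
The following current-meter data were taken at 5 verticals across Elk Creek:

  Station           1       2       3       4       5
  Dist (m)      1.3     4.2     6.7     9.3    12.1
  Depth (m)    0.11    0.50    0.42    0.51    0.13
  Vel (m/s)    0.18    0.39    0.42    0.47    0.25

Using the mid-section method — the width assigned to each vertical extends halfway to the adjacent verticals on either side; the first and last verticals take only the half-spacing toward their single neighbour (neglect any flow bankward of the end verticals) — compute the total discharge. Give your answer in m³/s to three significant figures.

w_1 = (4.2 − 1.3)/2 = 1.45 m; q_1 = 0.18 × 0.11 × 1.45 = 0.02871 m³/s
w_2 = (6.7 − 1.3)/2 = 2.7 m; q_2 = 0.39 × 0.50 × 2.7 = 0.5265 m³/s
w_3 = (9.3 − 4.2)/2 = 2.55 m; q_3 = 0.42 × 0.42 × 2.55 = 0.4498 m³/s
w_4 = (12.1 − 6.7)/2 = 2.7 m; q_4 = 0.47 × 0.51 × 2.7 = 0.6472 m³/s
w_5 = (12.1 − 9.3)/2 = 1.4 m; q_5 = 0.25 × 0.13 × 1.4 = 0.04550 m³/s
Q = Σ qᵢ = 1.698 m³/s

1.70 m³/s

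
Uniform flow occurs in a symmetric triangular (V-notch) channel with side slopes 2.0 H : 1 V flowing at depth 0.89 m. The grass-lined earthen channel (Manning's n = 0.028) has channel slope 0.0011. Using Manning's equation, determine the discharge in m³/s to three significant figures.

A = z·y² = 2.0×0.89² = 1.584 m²
P = 2y√(1+z²) = 2×0.89×√(1+2.0²) = 3.980 m
R = A/P = 1.584/3.980 = 0.3980 m
Q = (1/n)·A·R^(2/3)·S^(1/2) = (1/0.028) × 1.584 × 0.3980^(2/3) × 0.0011^(1/2) = 1.015 m³/s

1.02 m³/s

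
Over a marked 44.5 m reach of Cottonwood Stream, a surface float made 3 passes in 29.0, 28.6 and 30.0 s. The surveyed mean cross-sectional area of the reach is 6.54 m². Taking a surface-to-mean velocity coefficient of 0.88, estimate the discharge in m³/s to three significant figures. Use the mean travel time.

t̄ = (29.0 + 28.6 + 30.0) / 3 = 29.2 s
v_surface = L / t̄ = 44.5 / 29.2 = 1.524 m/s
v_mean = 0.88 × 1.524 = 1.341 m/s
Q = A × v_mean = 6.54 × 1.341 = 8.771 m³/s

8.77 m³/s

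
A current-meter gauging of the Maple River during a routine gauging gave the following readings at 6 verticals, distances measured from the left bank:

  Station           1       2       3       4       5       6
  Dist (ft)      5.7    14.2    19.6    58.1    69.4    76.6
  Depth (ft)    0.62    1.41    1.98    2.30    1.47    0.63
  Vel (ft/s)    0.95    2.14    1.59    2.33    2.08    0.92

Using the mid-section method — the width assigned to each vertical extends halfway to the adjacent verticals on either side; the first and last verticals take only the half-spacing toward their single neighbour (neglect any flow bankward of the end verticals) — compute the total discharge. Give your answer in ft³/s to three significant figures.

w_1 = (14.2 − 5.7)/2 = 4.25 ft; q_1 = 0.95 × 0.62 × 4.25 = 2.503 ft³/s
w_2 = (19.6 − 5.7)/2 = 6.95 ft; q_2 = 2.14 × 1.41 × 6.95 = 20.97 ft³/s
w_3 = (58.1 − 14.2)/2 = 21.95 ft; q_3 = 1.59 × 1.98 × 21.95 = 69.10 ft³/s
w_4 = (69.4 − 19.6)/2 = 24.9 ft; q_4 = 2.33 × 2.30 × 24.9 = 133.4 ft³/s
w_5 = (76.6 − 58.1)/2 = 9.25 ft; q_5 = 2.08 × 1.47 × 9.25 = 28.28 ft³/s
w_6 = (76.6 − 69.4)/2 = 3.6 ft; q_6 = 0.92 × 0.63 × 3.6 = 2.087 ft³/s
Q = Σ qᵢ = 256.4 ft³/s

256 ft³/s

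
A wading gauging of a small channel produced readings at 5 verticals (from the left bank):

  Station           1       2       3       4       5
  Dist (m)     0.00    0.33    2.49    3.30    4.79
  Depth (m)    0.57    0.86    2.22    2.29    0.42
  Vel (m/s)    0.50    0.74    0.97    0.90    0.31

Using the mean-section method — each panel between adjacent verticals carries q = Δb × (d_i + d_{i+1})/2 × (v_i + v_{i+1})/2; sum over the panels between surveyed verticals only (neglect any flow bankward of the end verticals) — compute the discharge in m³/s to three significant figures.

5.92 m³/s

Panel 1-2: Δb = 0.33 m, d̄ = (0.57+0.86)/2 = 0.715, v̄ = (0.50+0.74)/2 = 0.62 → q = 0.33×0.715×0.62 = 0.1463 m³/s
Panel 2-3: Δb = 2.16 m, d̄ = (0.86+2.22)/2 = 1.54, v̄ = (0.74+0.97)/2 = 0.855 → q = 2.16×1.54×0.855 = 2.844 m³/s
Panel 3-4: Δb = 0.81 m, d̄ = (2.22+2.29)/2 = 2.255, v̄ = (0.97+0.90)/2 = 0.935 → q = 0.81×2.255×0.935 = 1.708 m³/s
Panel 4-5: Δb = 1.49 m, d̄ = (2.29+0.42)/2 = 1.355, v̄ = (0.90+0.31)/2 = 0.605 → q = 1.49×1.355×0.605 = 1.221 m³/s
Q = Σ q = 5.920 m³/s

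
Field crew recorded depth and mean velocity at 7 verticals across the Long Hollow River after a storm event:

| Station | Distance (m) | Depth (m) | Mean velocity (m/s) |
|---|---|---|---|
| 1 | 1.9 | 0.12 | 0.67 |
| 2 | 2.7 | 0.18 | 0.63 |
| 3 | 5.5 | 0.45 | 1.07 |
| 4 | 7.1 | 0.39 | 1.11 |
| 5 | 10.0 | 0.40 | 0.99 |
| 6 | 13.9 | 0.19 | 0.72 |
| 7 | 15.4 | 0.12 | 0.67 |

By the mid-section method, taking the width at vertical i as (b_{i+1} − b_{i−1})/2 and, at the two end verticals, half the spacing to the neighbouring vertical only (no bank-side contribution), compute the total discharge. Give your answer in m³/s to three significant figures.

w_1 = (2.7 − 1.9)/2 = 0.4 m; q_1 = 0.67 × 0.12 × 0.4 = 0.03216 m³/s
w_2 = (5.5 − 1.9)/2 = 1.8 m; q_2 = 0.63 × 0.18 × 1.8 = 0.2041 m³/s
w_3 = (7.1 − 2.7)/2 = 2.2 m; q_3 = 1.07 × 0.45 × 2.2 = 1.059 m³/s
w_4 = (10.0 − 5.5)/2 = 2.25 m; q_4 = 1.11 × 0.39 × 2.25 = 0.9740 m³/s
w_5 = (13.9 − 7.1)/2 = 3.4 m; q_5 = 0.99 × 0.40 × 3.4 = 1.346 m³/s
w_6 = (15.4 − 10.0)/2 = 2.7 m; q_6 = 0.72 × 0.19 × 2.7 = 0.3694 m³/s
w_7 = (15.4 − 13.9)/2 = 0.75 m; q_7 = 0.67 × 0.12 × 0.75 = 0.06030 m³/s
Q = Σ qᵢ = 4.046 m³/s

4.05 m³/s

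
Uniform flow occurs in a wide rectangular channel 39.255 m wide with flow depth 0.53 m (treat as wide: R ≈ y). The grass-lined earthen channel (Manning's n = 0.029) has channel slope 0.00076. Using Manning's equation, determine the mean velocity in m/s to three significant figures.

0.623 m/s

A = b·y = 39.255 × 0.53 = 20.81 m²
Wide channel: R ≈ y = 0.53 m
Q = (1/n)·A·R^(2/3)·S^(1/2) = (1/0.029) × 20.81 × 0.5300^(2/3) × 0.00076^(1/2) = 12.95 m³/s
V = Q/A = 12.95/20.81 = 0.6226 m/s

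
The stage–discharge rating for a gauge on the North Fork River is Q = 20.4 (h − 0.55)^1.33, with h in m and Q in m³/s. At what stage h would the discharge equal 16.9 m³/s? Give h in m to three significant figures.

h − h₀ = (Q/C)^(1/b) = (16.9/20.4)^(1/1.33) = 0.8680 m
h = 0.55 + 0.8680 = 1.418 m

1.42 m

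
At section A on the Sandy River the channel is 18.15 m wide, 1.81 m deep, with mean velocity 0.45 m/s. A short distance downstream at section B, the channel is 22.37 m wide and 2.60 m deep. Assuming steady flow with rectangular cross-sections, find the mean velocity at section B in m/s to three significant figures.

Q = A₁V₁ = (18.15×1.81) × 0.45 = 14.78 m³/s
A₂ = 22.37 × 2.60 = 58.16 m²
V₂ = Q/A₂ = 14.78/58.16 = 0.2542 m/s

0.254 m/s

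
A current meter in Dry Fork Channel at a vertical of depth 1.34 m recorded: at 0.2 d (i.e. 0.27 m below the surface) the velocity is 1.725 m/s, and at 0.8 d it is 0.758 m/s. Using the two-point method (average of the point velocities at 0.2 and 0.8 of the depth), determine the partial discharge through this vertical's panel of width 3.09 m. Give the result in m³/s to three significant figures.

5.14 m³/s

v̄ = (1.725 + 0.758) / 2 = 1.242 m/s
q = v̄ × d × w = 1.242 × 1.34 × 3.09 = 5.141 m³/s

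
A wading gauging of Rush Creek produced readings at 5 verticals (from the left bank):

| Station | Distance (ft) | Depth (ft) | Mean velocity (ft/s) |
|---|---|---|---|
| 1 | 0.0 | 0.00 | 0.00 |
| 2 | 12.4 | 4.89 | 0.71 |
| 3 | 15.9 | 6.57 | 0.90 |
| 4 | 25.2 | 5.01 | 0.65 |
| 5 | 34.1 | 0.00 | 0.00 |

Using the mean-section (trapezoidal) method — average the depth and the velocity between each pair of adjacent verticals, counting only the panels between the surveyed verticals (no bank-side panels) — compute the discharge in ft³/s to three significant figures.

Panel 1-2: Δb = 12.4 ft, d̄ = (0.00+4.89)/2 = 2.445, v̄ = (0.00+0.71)/2 = 0.355 → q = 12.4×2.445×0.355 = 10.76 ft³/s
Panel 2-3: Δb = 3.5 ft, d̄ = (4.89+6.57)/2 = 5.73, v̄ = (0.71+0.90)/2 = 0.805 → q = 3.5×5.73×0.805 = 16.14 ft³/s
Panel 3-4: Δb = 9.3 ft, d̄ = (6.57+5.01)/2 = 5.79, v̄ = (0.90+0.65)/2 = 0.775 → q = 9.3×5.79×0.775 = 41.73 ft³/s
Panel 4-5: Δb = 8.9 ft, d̄ = (5.01+0.00)/2 = 2.505, v̄ = (0.65+0.00)/2 = 0.325 → q = 8.9×2.505×0.325 = 7.246 ft³/s
Q = Σ q = 75.88 ft³/s

75.9 ft³/s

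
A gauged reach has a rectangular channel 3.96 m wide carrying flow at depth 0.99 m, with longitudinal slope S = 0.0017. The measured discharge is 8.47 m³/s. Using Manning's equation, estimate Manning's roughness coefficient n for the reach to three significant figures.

0.0145

A = b·y = 3.96 × 0.99 = 3.920 m²
P = b + 2y = 3.96 + 2×0.99 = 5.940 m
R = A/P = 3.920/5.940 = 0.6600 m
n = (1/Q)·A·R^(2/3)·S^(1/2) = (1/8.47) × 3.920 × 0.7580 × 0.04123 = 0.01447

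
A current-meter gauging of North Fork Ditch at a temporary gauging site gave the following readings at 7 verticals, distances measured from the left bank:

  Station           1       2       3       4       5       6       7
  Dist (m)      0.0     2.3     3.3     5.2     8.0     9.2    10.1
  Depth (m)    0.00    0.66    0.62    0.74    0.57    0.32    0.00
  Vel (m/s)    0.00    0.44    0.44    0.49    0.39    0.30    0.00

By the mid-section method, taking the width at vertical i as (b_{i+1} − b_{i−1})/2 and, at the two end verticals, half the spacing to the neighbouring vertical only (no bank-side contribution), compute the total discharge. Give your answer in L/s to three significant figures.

w_2 = (3.3 − 0.0)/2 = 1.65 m; q_2 = 0.44 × 0.66 × 1.65 = 0.4792 m³/s
w_3 = (5.2 − 2.3)/2 = 1.45 m; q_3 = 0.44 × 0.62 × 1.45 = 0.3956 m³/s
w_4 = (8.0 − 3.3)/2 = 2.35 m; q_4 = 0.49 × 0.74 × 2.35 = 0.8521 m³/s
w_5 = (9.2 − 5.2)/2 = 2 m; q_5 = 0.39 × 0.57 × 2 = 0.4446 m³/s
w_6 = (10.1 − 8.0)/2 = 1.05 m; q_6 = 0.30 × 0.32 × 1.05 = 0.1008 m³/s
Stations 1, 7 contribute zero (depth or velocity is 0).
Q = Σ qᵢ = 2.272 m³/s
= 2.272 × 1000 = 2272 L/s

2270 L/s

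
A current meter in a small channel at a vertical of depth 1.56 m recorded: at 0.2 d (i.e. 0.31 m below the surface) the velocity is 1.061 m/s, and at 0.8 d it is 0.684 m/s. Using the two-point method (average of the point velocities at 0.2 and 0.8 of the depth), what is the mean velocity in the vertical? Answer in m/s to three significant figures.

0.873 m/s

v̄ = (1.061 + 0.684) / 2 = 0.8725 m/s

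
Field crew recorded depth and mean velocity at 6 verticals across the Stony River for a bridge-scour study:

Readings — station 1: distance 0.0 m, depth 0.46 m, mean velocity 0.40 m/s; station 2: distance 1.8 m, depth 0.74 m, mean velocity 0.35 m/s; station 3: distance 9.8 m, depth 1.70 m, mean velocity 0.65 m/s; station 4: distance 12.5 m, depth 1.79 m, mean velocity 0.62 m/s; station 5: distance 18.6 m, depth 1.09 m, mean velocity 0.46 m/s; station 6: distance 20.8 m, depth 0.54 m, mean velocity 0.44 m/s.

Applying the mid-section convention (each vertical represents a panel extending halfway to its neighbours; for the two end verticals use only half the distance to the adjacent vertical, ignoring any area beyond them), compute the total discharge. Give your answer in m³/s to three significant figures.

w_1 = (1.8 − 0.0)/2 = 0.9 m; q_1 = 0.40 × 0.46 × 0.9 = 0.1656 m³/s
w_2 = (9.8 − 0.0)/2 = 4.9 m; q_2 = 0.35 × 0.74 × 4.9 = 1.269 m³/s
w_3 = (12.5 − 1.8)/2 = 5.35 m; q_3 = 0.65 × 1.70 × 5.35 = 5.912 m³/s
w_4 = (18.6 − 9.8)/2 = 4.4 m; q_4 = 0.62 × 1.79 × 4.4 = 4.883 m³/s
w_5 = (20.8 − 12.5)/2 = 4.15 m; q_5 = 0.46 × 1.09 × 4.15 = 2.081 m³/s
w_6 = (20.8 − 18.6)/2 = 1.1 m; q_6 = 0.44 × 0.54 × 1.1 = 0.2614 m³/s
Q = Σ qᵢ = 14.57 m³/s

14.6 m³/s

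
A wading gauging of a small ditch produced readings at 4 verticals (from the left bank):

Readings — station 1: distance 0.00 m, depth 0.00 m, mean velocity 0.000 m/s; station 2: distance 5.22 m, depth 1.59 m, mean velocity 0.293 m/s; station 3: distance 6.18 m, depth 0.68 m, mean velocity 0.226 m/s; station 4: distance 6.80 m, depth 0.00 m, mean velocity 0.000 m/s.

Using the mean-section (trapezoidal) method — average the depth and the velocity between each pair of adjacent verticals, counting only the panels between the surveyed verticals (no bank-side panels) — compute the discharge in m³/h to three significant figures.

Panel 1-2: Δb = 5.22 m, d̄ = (0.00+1.59)/2 = 0.795, v̄ = (0.000+0.293)/2 = 0.1465 → q = 5.22×0.795×0.1465 = 0.6080 m³/s
Panel 2-3: Δb = 0.96 m, d̄ = (1.59+0.68)/2 = 1.135, v̄ = (0.293+0.226)/2 = 0.2595 → q = 0.96×1.135×0.2595 = 0.2828 m³/s
Panel 3-4: Δb = 0.62 m, d̄ = (0.68+0.00)/2 = 0.34, v̄ = (0.226+0.000)/2 = 0.113 → q = 0.62×0.34×0.113 = 0.02382 m³/s
Q = Σ q = 0.9145 m³/s
= 0.9145 × 3600 = 3292 m³/h

3290 m³/h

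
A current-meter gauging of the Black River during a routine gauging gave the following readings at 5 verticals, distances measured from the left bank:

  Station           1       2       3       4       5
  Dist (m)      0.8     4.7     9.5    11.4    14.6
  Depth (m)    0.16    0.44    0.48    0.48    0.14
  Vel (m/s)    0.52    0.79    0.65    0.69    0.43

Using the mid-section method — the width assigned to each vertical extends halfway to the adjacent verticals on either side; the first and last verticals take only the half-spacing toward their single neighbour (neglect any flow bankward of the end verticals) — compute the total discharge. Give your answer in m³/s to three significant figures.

3.66 m³/s

w_1 = (4.7 − 0.8)/2 = 1.95 m; q_1 = 0.52 × 0.16 × 1.95 = 0.1622 m³/s
w_2 = (9.5 − 0.8)/2 = 4.35 m; q_2 = 0.79 × 0.44 × 4.35 = 1.512 m³/s
w_3 = (11.4 − 4.7)/2 = 3.35 m; q_3 = 0.65 × 0.48 × 3.35 = 1.045 m³/s
w_4 = (14.6 − 9.5)/2 = 2.55 m; q_4 = 0.69 × 0.48 × 2.55 = 0.8446 m³/s
w_5 = (14.6 − 11.4)/2 = 1.6 m; q_5 = 0.43 × 0.14 × 1.6 = 0.09632 m³/s
Q = Σ qᵢ = 3.660 m³/s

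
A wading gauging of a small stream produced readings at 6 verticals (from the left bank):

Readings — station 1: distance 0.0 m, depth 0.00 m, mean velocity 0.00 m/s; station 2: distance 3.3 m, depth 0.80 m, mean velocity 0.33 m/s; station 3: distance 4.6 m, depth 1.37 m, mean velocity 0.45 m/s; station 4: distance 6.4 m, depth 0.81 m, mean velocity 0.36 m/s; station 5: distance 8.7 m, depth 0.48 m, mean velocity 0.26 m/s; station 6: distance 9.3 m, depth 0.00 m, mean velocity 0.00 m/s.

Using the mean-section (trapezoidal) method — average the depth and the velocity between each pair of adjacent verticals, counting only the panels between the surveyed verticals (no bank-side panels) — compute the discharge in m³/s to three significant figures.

2.04 m³/s

Panel 1-2: Δb = 3.3 m, d̄ = (0.00+0.80)/2 = 0.4, v̄ = (0.00+0.33)/2 = 0.165 → q = 3.3×0.4×0.165 = 0.2178 m³/s
Panel 2-3: Δb = 1.3 m, d̄ = (0.80+1.37)/2 = 1.085, v̄ = (0.33+0.45)/2 = 0.39 → q = 1.3×1.085×0.39 = 0.5501 m³/s
Panel 3-4: Δb = 1.8 m, d̄ = (1.37+0.81)/2 = 1.09, v̄ = (0.45+0.36)/2 = 0.405 → q = 1.8×1.09×0.405 = 0.7946 m³/s
Panel 4-5: Δb = 2.3 m, d̄ = (0.81+0.48)/2 = 0.645, v̄ = (0.36+0.26)/2 = 0.31 → q = 2.3×0.645×0.31 = 0.4599 m³/s
Panel 5-6: Δb = 0.6 m, d̄ = (0.48+0.00)/2 = 0.24, v̄ = (0.26+0.00)/2 = 0.13 → q = 0.6×0.24×0.13 = 0.01872 m³/s
Q = Σ q = 2.041 m³/s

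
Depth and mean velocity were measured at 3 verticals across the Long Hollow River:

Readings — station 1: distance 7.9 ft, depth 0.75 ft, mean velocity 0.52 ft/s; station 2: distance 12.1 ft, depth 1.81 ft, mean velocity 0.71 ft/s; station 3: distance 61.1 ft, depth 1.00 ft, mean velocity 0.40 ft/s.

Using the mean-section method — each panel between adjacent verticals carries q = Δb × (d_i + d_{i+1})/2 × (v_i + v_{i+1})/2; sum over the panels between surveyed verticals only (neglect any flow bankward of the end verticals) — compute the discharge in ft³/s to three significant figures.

41.5 ft³/s

Panel 1-2: Δb = 4.2 ft, d̄ = (0.75+1.81)/2 = 1.28, v̄ = (0.52+0.71)/2 = 0.615 → q = 4.2×1.28×0.615 = 3.306 ft³/s
Panel 2-3: Δb = 49 ft, d̄ = (1.81+1.00)/2 = 1.405, v̄ = (0.71+0.40)/2 = 0.555 → q = 49×1.405×0.555 = 38.21 ft³/s
Q = Σ q = 41.52 ft³/s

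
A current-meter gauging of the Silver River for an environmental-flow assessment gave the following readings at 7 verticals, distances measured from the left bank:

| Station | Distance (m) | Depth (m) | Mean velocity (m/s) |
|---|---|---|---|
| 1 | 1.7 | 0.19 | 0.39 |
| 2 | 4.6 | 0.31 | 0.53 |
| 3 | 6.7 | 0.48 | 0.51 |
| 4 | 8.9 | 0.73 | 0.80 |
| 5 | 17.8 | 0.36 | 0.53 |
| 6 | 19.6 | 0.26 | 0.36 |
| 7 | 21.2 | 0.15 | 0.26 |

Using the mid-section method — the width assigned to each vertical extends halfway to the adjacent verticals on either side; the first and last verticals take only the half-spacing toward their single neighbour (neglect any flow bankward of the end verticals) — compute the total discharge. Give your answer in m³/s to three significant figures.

w_1 = (4.6 − 1.7)/2 = 1.45 m; q_1 = 0.39 × 0.19 × 1.45 = 0.1074 m³/s
w_2 = (6.7 − 1.7)/2 = 2.5 m; q_2 = 0.53 × 0.31 × 2.5 = 0.4108 m³/s
w_3 = (8.9 − 4.6)/2 = 2.15 m; q_3 = 0.51 × 0.48 × 2.15 = 0.5263 m³/s
w_4 = (17.8 − 6.7)/2 = 5.55 m; q_4 = 0.80 × 0.73 × 5.55 = 3.241 m³/s
w_5 = (19.6 − 8.9)/2 = 5.35 m; q_5 = 0.53 × 0.36 × 5.35 = 1.021 m³/s
w_6 = (21.2 − 17.8)/2 = 1.7 m; q_6 = 0.36 × 0.26 × 1.7 = 0.1591 m³/s
w_7 = (21.2 − 19.6)/2 = 0.8 m; q_7 = 0.26 × 0.15 × 0.8 = 0.03120 m³/s
Q = Σ qᵢ = 5.497 m³/s

5.50 m³/s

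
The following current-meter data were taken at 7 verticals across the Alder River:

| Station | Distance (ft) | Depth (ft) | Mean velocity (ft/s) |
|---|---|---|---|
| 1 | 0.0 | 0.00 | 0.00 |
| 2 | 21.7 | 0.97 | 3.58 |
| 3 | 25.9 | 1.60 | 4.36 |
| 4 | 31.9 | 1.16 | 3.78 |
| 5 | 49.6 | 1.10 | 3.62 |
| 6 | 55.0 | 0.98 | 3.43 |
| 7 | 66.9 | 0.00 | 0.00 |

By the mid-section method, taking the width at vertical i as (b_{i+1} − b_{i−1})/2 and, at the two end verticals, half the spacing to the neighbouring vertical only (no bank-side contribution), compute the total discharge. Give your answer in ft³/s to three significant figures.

208 ft³/s

w_2 = (25.9 − 0.0)/2 = 12.95 ft; q_2 = 3.58 × 0.97 × 12.95 = 44.97 ft³/s
w_3 = (31.9 − 21.7)/2 = 5.1 ft; q_3 = 4.36 × 1.60 × 5.1 = 35.58 ft³/s
w_4 = (49.6 − 25.9)/2 = 11.85 ft; q_4 = 3.78 × 1.16 × 11.85 = 51.96 ft³/s
w_5 = (55.0 − 31.9)/2 = 11.55 ft; q_5 = 3.62 × 1.10 × 11.55 = 45.99 ft³/s
w_6 = (66.9 − 49.6)/2 = 8.65 ft; q_6 = 3.43 × 0.98 × 8.65 = 29.08 ft³/s
Stations 1, 7 contribute zero (depth or velocity is 0).
Q = Σ qᵢ = 207.6 ft³/s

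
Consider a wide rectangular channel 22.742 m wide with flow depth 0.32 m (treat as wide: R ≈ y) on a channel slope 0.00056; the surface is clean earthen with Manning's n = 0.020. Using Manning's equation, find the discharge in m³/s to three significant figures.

A = b·y = 22.742 × 0.32 = 7.277 m²
Wide channel: R ≈ y = 0.32 m
Q = (1/n)·A·R^(2/3)·S^(1/2) = (1/0.020) × 7.277 × 0.3200^(2/3) × 0.00056^(1/2) = 4.028 m³/s

4.03 m³/s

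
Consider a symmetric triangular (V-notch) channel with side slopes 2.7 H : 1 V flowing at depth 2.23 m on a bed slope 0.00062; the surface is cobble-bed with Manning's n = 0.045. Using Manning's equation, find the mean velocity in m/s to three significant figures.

A = z·y² = 2.7×2.23² = 13.43 m²
P = 2y√(1+z²) = 2×2.23×√(1+2.7²) = 12.84 m
R = A/P = 13.43/12.84 = 1.046 m
Q = (1/n)·A·R^(2/3)·S^(1/2) = (1/0.045) × 13.43 × 1.046^(2/3) × 0.00062^(1/2) = 7.654 m³/s
V = Q/A = 7.654/13.43 = 0.5700 m/s

0.570 m/s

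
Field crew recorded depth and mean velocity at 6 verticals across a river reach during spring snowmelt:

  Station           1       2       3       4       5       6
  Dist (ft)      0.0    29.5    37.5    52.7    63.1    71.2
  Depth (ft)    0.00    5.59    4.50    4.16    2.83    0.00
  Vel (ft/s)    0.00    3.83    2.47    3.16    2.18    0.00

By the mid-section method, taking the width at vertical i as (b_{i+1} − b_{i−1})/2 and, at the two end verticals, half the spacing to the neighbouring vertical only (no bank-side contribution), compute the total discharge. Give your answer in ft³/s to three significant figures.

w_2 = (37.5 − 0.0)/2 = 18.75 ft; q_2 = 3.83 × 5.59 × 18.75 = 401.4 ft³/s
w_3 = (52.7 − 29.5)/2 = 11.6 ft; q_3 = 2.47 × 4.50 × 11.6 = 128.9 ft³/s
w_4 = (63.1 − 37.5)/2 = 12.8 ft; q_4 = 3.16 × 4.16 × 12.8 = 168.3 ft³/s
w_5 = (71.2 − 52.7)/2 = 9.25 ft; q_5 = 2.18 × 2.83 × 9.25 = 57.07 ft³/s
Stations 1, 6 contribute zero (depth or velocity is 0).
Q = Σ qᵢ = 755.7 ft³/s

756 ft³/s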